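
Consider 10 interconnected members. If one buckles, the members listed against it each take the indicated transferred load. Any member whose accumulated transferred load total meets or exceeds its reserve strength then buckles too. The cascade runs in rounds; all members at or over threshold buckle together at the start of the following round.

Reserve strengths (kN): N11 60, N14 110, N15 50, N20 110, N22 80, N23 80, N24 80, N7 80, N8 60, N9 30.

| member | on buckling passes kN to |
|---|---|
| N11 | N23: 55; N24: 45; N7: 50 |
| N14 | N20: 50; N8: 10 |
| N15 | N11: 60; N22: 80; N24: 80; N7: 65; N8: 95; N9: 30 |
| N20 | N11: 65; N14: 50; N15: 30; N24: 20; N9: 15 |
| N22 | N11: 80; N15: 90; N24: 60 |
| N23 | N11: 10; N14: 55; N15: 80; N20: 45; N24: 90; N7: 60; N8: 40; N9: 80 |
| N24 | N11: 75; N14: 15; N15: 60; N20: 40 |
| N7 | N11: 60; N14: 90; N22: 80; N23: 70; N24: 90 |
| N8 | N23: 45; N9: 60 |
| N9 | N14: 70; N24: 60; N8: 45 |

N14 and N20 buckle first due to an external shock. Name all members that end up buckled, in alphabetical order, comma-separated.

N11, N14, N20

Round 1 — N14, N20 buckle (initial).
  N11: +65 → 65 ≥ 60
  N15: +30 → 30 < 50
  N24: +20 → 20 < 80
  N8: +10 → 10 < 60
  N9: +15 → 15 < 30
Round 2 — N11 buckles.
  N23: +55 → 55 < 80
  N24: +45 → 65 < 80
  N7: +50 → 50 < 80
No further bucklings.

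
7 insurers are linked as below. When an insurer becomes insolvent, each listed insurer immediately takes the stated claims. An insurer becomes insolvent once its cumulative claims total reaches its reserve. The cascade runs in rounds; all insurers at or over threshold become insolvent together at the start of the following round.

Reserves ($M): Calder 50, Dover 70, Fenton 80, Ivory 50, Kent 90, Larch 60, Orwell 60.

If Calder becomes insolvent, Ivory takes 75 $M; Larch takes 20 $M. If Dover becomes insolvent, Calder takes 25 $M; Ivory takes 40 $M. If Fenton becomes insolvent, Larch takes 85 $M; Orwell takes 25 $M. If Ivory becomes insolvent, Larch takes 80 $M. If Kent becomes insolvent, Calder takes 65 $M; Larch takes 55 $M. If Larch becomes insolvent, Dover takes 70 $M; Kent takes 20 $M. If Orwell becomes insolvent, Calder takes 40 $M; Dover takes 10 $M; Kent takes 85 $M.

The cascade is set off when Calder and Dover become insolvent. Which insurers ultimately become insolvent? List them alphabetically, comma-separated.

Calder, Dover, Ivory, Larch

Round 1 — Calder, Dover become insolvent (initial).
  Ivory: +75+40 → 115 ≥ 50
  Larch: +20 → 20 < 60
Round 2 — Ivory becomes insolvent.
  Larch: +80 → 100 ≥ 60
Round 3 — Larch becomes insolvent.
  Kent: +20 → 20 < 90
No further insolvencies.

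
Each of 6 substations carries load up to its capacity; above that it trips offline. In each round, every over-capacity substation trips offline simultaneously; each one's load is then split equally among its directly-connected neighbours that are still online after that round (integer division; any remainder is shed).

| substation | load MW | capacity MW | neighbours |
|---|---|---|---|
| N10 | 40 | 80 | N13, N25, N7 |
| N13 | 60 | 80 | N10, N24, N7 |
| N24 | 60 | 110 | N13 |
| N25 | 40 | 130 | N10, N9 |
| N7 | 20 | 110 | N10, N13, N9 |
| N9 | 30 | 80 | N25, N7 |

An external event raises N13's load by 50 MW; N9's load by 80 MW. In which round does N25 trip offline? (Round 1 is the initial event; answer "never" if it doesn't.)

Round 1 — N13 at 110 > 80; N9 at 110 > 80. N13, N9 trip offline.
  N13 sheds 110 MW to N10, N24, N7: 36 each (2 lost).
    N10: 40+36 = 76 ≤ 80
    N24: 60+36 = 96 ≤ 110
    N7: 20+36 = 56 ≤ 110
  N9 sheds 110 MW to N25, N7: 55 each.
    N25: 40+55 = 95 ≤ 130
    N7: 56+55 = 111 > 110
Round 2 — N7 trips offline.
  N7 sheds 111 MW to N10: 111 each.
    N10: 76+111 = 187 > 80
Round 3 — N10 trips offline.
  N10 sheds 187 MW to N25: 187 each.
    N25: 95+187 = 282 > 130
Round 4 — N25 trips offline.
  N25 sheds 282 MW: no online neighbours, lost.
No further trips.

4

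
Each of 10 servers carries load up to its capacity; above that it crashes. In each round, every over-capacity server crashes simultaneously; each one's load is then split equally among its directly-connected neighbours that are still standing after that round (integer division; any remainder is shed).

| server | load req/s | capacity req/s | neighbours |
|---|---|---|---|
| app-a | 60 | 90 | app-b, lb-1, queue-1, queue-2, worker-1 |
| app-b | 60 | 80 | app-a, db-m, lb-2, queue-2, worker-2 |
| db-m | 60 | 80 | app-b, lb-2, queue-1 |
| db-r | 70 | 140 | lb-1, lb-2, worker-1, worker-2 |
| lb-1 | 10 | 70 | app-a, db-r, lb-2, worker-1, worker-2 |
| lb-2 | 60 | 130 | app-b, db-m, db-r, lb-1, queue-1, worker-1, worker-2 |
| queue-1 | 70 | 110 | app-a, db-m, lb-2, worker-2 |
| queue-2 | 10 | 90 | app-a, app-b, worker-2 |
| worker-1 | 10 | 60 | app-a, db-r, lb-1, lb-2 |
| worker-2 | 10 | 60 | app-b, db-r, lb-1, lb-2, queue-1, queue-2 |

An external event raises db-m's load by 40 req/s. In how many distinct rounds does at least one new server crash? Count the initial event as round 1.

Round 1 — db-m at 100 > 80. db-m crashes.
  db-m sheds 100 req/s to app-b, lb-2, queue-1: 33 each (1 lost).
    app-b: 60+33 = 93 > 80
    lb-2: 60+33 = 93 ≤ 130
    queue-1: 70+33 = 103 ≤ 110
Round 2 — app-b crashes.
  app-b sheds 93 req/s to app-a, lb-2, queue-2, worker-2: 23 each (1 lost).
    app-a: 60+23 = 83 ≤ 90
    lb-2: 93+23 = 116 ≤ 130
    queue-2: 10+23 = 33 ≤ 90
    worker-2: 10+23 = 33 ≤ 60
No further crashes.

2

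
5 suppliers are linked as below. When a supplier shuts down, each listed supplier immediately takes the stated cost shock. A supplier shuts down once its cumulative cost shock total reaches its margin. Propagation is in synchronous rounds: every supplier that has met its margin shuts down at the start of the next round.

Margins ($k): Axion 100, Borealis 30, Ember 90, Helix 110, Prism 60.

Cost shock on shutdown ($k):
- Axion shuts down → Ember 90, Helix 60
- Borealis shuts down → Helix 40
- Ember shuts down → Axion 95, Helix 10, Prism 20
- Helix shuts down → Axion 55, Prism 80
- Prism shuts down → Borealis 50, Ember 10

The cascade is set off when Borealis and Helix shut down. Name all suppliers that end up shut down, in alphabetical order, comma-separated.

Round 1 — Borealis, Helix shut down (initial).
  Axion: +55 → 55 < 100
  Prism: +80 → 80 ≥ 60
Round 2 — Prism shuts down.
  Ember: +10 → 10 < 90
No further shutdowns.

Borealis, Helix, Prism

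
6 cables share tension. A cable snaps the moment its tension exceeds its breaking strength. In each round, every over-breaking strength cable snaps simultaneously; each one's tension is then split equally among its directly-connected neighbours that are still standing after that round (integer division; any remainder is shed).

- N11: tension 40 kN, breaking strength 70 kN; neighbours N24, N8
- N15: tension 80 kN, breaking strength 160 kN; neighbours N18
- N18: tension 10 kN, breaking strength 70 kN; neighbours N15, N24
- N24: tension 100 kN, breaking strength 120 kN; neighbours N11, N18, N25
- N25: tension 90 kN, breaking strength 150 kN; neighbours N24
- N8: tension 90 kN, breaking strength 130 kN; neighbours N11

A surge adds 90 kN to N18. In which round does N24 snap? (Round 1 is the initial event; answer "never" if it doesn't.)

Round 1 — N18 at 100 > 70. N18 snaps.
  N18 sheds 100 kN to N15, N24: 50 each.
    N15: 80+50 = 130 ≤ 160
    N24: 100+50 = 150 > 120
Round 2 — N24 snaps.
  N24 sheds 150 kN to N11, N25: 75 each.
    N11: 40+75 = 115 > 70
    N25: 90+75 = 165 > 150
Round 3 — N11, N25 snap.
  N11 sheds 115 kN to N8: 115 each.
    N8: 90+115 = 205 > 130
  N25 sheds 165 kN: no online neighbours, lost.
Round 4 — N8 snaps.
  N8 sheds 205 kN: no online neighbours, lost.
No further breaks.

2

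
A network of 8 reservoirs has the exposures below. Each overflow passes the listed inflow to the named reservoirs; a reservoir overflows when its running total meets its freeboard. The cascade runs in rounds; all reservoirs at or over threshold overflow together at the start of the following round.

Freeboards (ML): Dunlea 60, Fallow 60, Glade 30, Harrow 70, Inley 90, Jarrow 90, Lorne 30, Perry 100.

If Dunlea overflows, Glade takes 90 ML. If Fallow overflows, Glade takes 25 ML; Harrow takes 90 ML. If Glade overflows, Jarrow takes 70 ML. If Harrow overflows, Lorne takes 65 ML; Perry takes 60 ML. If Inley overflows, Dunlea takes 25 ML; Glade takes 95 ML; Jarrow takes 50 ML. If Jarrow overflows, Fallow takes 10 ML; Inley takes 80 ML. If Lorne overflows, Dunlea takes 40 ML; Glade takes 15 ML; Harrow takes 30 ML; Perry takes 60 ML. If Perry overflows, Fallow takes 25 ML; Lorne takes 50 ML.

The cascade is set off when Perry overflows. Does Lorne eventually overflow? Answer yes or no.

Round 1 — Perry overflows (initial).
  Fallow: +25 → 25 < 60
  Lorne: +50 → 50 ≥ 30
Round 2 — Lorne overflows.
  Dunlea: +40 → 40 < 60
  Glade: +15 → 15 < 30
  Harrow: +30 → 30 < 70
No further overflows.

yes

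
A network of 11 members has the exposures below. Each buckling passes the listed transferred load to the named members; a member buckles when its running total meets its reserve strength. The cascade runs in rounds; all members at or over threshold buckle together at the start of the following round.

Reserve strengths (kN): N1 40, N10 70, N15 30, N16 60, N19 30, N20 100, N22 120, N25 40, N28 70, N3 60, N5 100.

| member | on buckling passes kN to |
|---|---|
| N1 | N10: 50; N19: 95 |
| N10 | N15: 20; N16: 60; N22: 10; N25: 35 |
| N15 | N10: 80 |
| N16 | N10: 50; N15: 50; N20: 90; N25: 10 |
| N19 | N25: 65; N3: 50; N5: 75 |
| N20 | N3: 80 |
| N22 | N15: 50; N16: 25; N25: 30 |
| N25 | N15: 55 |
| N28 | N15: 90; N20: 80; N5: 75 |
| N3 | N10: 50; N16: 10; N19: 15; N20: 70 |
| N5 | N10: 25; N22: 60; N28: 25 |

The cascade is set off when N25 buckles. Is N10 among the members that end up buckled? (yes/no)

Round 1 — N25 buckles (initial).
  N15: +55 → 55 ≥ 30
Round 2 — N15 buckles.
  N10: +80 → 80 ≥ 70
Round 3 — N10 buckles.
  N16: +60 → 60 ≥ 60
  N22: +10 → 10 < 120
Round 4 — N16 buckles.
  N20: +90 → 90 < 100
No further bucklings.

yes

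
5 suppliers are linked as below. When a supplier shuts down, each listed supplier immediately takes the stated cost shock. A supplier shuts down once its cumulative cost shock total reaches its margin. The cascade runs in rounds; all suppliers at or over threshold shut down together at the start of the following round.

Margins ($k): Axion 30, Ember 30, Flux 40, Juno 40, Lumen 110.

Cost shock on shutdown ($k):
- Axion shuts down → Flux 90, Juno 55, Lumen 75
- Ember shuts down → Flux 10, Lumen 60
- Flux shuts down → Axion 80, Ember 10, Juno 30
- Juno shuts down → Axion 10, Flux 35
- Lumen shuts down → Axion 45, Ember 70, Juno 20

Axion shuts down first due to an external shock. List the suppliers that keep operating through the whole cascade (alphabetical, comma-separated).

Round 1 — Axion shuts down (initial).
  Flux: +90 → 90 ≥ 40
  Juno: +55 → 55 ≥ 40
  Lumen: +75 → 75 < 110
Round 2 — Flux, Juno shut down.
  Ember: +10 → 10 < 30
No further shutdowns.

Ember, Lumen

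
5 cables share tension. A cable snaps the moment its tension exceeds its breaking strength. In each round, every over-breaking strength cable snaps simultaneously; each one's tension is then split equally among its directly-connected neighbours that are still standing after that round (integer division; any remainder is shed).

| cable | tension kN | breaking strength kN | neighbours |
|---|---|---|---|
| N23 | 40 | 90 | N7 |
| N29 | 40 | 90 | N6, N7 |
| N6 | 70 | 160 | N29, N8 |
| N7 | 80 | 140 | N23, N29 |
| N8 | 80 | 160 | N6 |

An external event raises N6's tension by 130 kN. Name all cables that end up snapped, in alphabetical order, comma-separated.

N23, N29, N6, N7, N8

Round 1 — N6 at 200 > 160. N6 snaps.
  N6 sheds 200 kN to N29, N8: 100 each.
    N29: 40+100 = 140 > 90
    N8: 80+100 = 180 > 160
Round 2 — N29, N8 snap.
  N29 sheds 140 kN to N7: 140 each.
    N7: 80+140 = 220 > 140
  N8 sheds 180 kN: no online neighbours, lost.
Round 3 — N7 snaps.
  N7 sheds 220 kN to N23: 220 each.
    N23: 40+220 = 260 > 90
Round 4 — N23 snaps.
  N23 sheds 260 kN: no online neighbours, lost.
No further breaks.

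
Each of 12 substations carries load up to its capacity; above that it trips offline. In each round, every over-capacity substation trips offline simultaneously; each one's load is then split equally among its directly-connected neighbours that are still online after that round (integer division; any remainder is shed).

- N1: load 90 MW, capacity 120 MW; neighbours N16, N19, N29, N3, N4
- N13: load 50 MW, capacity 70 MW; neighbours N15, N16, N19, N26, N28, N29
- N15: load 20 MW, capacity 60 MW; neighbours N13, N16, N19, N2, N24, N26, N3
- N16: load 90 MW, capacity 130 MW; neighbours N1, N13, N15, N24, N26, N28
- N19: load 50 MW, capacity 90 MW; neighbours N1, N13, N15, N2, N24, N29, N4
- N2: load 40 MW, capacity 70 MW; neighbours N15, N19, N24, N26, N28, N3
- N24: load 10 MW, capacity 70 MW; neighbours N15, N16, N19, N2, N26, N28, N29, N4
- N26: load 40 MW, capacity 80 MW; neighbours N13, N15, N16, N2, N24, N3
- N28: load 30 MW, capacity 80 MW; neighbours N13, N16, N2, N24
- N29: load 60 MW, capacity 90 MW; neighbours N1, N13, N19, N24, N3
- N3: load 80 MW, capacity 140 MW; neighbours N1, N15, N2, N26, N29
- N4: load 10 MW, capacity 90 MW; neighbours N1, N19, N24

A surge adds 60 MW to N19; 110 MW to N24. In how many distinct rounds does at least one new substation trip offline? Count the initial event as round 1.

4

Round 1 — N19 at 110 > 90; N24 at 120 > 70. N19, N24 trip offline.
  N19 sheds 110 MW to N1, N13, N15, N2, N29, N4: 18 each (2 lost).
    N1: 90+18 = 108 ≤ 120
    N13: 50+18 = 68 ≤ 70
    N15: 20+18 = 38 ≤ 60
    N2: 40+18 = 58 ≤ 70
    N29: 60+18 = 78 ≤ 90
    N4: 10+18 = 28 ≤ 90
  N24 sheds 120 MW to N15, N16, N2, N26, N28, N29, N4: 17 each (1 lost).
    N15: 38+17 = 55 ≤ 60
    N16: 90+17 = 107 ≤ 130
    N2: 58+17 = 75 > 70
    N26: 40+17 = 57 ≤ 80
    N28: 30+17 = 47 ≤ 80
    N29: 78+17 = 95 > 90
    N4: 28+17 = 45 ≤ 90
Round 2 — N2, N29 trip offline.
  N2 sheds 75 MW to N15, N26, N28, N3: 18 each (3 lost).
    N15: 55+18 = 73 > 60
    N26: 57+18 = 75 ≤ 80
    N28: 47+18 = 65 ≤ 80
    N3: 80+18 = 98 ≤ 140
  N29 sheds 95 MW to N1, N13, N3: 31 each (2 lost).
    N1: 108+31 = 139 > 120
    N13: 68+31 = 99 > 70
    N3: 98+31 = 129 ≤ 140
Round 3 — N1, N13, N15 trip offline.
  N1 sheds 139 MW to N16, N3, N4: 46 each (1 lost).
    N16: 107+46 = 153 > 130
    N3: 129+46 = 175 > 140
    N4: 45+46 = 91 > 90
  N13 sheds 99 MW to N16, N26, N28: 33 each.
    N16: 153+33 = 186 > 130
    N26: 75+33 = 108 > 80
    N28: 65+33 = 98 > 80
  N15 sheds 73 MW to N16, N26, N3: 24 each (1 lost).
    N16: 186+24 = 210 > 130
    N26: 108+24 = 132 > 80
    N3: 175+24 = 199 > 140
Round 4 — N16, N26, N28, N3, N4 trip offline.
  N16 sheds 210 MW: no online neighbours, lost.
  N26 sheds 132 MW: no online neighbours, lost.
  N28 sheds 98 MW: no online neighbours, lost.
  N3 sheds 199 MW: no online neighbours, lost.
  N4 sheds 91 MW: no online neighbours, lost.
No further trips.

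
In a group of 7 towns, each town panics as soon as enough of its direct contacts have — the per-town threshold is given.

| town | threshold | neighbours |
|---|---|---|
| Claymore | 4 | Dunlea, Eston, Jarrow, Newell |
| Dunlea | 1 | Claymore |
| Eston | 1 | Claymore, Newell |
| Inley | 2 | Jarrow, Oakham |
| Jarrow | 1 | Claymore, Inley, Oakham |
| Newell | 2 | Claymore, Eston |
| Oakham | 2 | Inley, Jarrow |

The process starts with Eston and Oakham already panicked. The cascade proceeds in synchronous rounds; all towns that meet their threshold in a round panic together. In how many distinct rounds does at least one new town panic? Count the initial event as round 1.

3

Round 1 — Eston, Oakham panic (initial).
Round 2 — checking thresholds:
  Claymore: 1 of 4 neighbours < 4, not yet.
  Inley: 1 of 2 neighbours < 2, not yet.
  Jarrow: 1 of 3 neighbours ≥ 1, panics.
  Newell: 1 of 2 neighbours < 2, not yet.
Round 3 — checking thresholds:
  Claymore: 2 of 4 neighbours < 4, not yet.
  Inley: 2 of 2 neighbours ≥ 2, panics.
  Newell: 1 of 2 neighbours < 2, not yet.
Round 4 — no new panics; cascade stops.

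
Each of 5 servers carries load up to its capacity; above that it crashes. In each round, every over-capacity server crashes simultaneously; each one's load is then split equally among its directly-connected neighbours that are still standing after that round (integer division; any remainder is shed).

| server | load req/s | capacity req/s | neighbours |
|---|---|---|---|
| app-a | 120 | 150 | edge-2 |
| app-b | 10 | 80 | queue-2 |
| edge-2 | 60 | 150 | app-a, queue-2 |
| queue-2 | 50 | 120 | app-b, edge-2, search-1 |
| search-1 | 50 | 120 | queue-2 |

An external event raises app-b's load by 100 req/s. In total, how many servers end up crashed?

Round 1 — app-b at 110 > 80. app-b crashes.
  app-b sheds 110 req/s to queue-2: 110 each.
    queue-2: 50+110 = 160 > 120
Round 2 — queue-2 crashes.
  queue-2 sheds 160 req/s to edge-2, search-1: 80 each.
    edge-2: 60+80 = 140 ≤ 150
    search-1: 50+80 = 130 > 120
Round 3 — search-1 crashes.
  search-1 sheds 130 req/s: no online neighbours, lost.
No further crashes.

3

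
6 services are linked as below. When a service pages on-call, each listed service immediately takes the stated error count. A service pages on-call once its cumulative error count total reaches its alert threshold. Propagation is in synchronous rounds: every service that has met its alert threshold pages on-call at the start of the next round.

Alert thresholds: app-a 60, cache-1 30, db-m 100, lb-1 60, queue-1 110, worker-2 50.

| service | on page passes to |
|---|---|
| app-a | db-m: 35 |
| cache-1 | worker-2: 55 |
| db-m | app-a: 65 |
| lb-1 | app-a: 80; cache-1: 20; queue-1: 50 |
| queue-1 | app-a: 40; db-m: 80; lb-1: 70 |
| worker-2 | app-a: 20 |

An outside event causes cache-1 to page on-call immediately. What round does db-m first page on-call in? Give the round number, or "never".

never

Round 1 — cache-1 pages on-call (initial).
  worker-2: +55 → 55 ≥ 50
Round 2 — worker-2 pages on-call.
  app-a: +20 → 20 < 60
No further pages.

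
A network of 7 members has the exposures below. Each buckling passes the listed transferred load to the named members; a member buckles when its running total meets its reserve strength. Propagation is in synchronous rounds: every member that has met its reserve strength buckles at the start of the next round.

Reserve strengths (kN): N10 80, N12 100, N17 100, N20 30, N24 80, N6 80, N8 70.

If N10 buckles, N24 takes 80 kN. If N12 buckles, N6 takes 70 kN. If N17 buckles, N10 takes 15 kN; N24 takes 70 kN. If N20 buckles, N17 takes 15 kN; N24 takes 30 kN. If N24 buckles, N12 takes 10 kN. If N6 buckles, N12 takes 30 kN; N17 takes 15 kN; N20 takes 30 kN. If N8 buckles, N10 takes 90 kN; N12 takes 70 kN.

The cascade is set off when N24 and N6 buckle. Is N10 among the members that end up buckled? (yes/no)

Round 1 — N24, N6 buckle (initial).
  N12: +10+30 → 40 < 100
  N17: +15 → 15 < 100
  N20: +30 → 30 ≥ 30
Round 2 — N20 buckles.
  N17: +15 → 30 < 100
No further bucklings.

no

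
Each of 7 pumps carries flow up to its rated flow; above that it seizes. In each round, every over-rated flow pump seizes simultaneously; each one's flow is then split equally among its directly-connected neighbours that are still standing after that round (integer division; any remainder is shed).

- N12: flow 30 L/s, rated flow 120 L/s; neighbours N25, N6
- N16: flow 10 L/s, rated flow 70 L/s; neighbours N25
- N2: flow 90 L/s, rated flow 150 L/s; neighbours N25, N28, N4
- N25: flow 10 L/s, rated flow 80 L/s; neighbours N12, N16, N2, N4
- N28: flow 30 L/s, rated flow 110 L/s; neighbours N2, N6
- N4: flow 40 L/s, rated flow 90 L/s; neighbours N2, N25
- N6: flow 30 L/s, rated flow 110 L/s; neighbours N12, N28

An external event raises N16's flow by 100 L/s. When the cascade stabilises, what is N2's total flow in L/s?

130

Round 1 — N16 at 110 > 70. N16 seizes.
  N16 sheds 110 L/s to N25: 110 each.
    N25: 10+110 = 120 > 80
Round 2 — N25 seizes.
  N25 sheds 120 L/s to N12, N2, N4: 40 each.
    N12: 30+40 = 70 ≤ 120
    N2: 90+40 = 130 ≤ 150
    N4: 40+40 = 80 ≤ 90
No further seizures.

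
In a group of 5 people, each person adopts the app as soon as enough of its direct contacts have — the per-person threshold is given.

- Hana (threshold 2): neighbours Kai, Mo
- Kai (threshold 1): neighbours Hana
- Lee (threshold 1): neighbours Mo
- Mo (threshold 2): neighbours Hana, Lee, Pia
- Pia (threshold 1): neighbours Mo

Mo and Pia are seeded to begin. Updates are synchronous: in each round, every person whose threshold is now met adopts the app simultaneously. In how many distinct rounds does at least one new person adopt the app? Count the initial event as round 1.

2

Round 1 — Mo, Pia adopt the app (initial).
Round 2 — checking thresholds:
  Hana: 1 of 2 neighbours < 2, below threshold.
  Lee: 1 of 1 neighbours ≥ 1, adopts the app.
Round 3 — no new adoptions; cascade stops.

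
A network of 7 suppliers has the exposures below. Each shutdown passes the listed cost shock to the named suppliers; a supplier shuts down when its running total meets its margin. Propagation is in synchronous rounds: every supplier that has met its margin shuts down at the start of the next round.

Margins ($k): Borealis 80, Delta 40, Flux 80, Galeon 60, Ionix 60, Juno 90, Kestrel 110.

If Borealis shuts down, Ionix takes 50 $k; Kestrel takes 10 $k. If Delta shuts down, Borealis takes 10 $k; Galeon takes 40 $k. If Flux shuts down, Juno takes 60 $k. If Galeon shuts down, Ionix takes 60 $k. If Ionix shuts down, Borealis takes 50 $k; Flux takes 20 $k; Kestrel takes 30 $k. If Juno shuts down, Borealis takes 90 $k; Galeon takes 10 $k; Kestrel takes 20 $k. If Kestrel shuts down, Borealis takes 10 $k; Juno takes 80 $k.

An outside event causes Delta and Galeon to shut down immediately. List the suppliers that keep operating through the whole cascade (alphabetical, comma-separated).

Borealis, Flux, Juno, Kestrel

Round 1 — Delta, Galeon shut down (initial).
  Borealis: +10 → 10 < 80
  Ionix: +60 → 60 ≥ 60
Round 2 — Ionix shuts down.
  Borealis: +50 → 60 < 80
  Flux: +20 → 20 < 80
  Kestrel: +30 → 30 < 110
No further shutdowns.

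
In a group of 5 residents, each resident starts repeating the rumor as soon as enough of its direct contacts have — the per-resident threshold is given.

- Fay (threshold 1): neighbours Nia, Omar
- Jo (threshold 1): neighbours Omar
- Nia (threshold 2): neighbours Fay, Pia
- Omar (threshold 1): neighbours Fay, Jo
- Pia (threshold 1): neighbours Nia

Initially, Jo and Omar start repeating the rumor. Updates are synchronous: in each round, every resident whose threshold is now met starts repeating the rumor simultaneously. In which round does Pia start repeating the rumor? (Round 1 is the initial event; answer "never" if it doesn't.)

never

Round 1 — Jo, Omar start repeating the rumor (initial).
Round 2 — checking thresholds:
  Fay: 1 of 2 neighbours ≥ 1, starts repeating the rumor.
Round 3 — no new spreads; cascade stops.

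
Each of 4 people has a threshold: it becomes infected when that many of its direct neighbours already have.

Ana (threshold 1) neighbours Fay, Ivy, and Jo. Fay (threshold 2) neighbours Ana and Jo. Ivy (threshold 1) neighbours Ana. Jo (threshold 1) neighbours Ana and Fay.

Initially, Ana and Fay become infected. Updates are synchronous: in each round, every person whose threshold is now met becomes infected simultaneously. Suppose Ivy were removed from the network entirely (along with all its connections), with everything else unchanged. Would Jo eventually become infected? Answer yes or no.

With Ivy removed:
Round 1 — Ana, Fay become infected (initial).
Round 2 — checking thresholds:
  Jo: 2 of 2 neighbours ≥ 1, becomes infected.
Round 3 — no new infections; cascade stops.

yes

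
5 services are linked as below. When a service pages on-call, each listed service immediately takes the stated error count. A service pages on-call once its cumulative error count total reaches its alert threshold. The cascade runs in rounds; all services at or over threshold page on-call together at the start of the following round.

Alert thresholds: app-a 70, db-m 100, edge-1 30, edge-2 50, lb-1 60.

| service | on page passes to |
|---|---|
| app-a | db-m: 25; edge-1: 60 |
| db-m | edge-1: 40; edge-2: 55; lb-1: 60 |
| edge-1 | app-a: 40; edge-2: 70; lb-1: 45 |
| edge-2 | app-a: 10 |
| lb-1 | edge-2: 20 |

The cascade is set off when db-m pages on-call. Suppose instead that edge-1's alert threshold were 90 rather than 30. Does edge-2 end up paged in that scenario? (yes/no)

yes

With edge-1's alert threshold at 90:
Round 1 — db-m pages on-call (initial).
  edge-1: +40 → 40 < 90
  edge-2: +55 → 55 ≥ 50
  lb-1: +60 → 60 ≥ 60
Round 2 — edge-2, lb-1 page on-call.
  app-a: +10 → 10 < 70
No further pages.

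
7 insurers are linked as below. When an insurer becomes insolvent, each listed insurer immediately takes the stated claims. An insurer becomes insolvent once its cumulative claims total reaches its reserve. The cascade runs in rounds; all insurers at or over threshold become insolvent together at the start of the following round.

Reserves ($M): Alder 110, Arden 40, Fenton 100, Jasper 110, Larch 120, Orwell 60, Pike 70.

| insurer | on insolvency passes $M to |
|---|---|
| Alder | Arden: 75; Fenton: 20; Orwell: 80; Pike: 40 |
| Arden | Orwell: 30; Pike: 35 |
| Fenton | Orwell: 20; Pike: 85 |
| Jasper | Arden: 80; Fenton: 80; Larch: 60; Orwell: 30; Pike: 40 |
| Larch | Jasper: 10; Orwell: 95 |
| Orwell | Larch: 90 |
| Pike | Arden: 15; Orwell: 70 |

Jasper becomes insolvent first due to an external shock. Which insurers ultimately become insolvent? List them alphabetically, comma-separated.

Arden, Jasper, Larch, Orwell, Pike

Round 1 — Jasper becomes insolvent (initial).
  Arden: +80 → 80 ≥ 40
  Fenton: +80 → 80 < 100
  Larch: +60 → 60 < 120
  Orwell: +30 → 30 < 60
  Pike: +40 → 40 < 70
Round 2 — Arden becomes insolvent.
  Orwell: +30 → 60 ≥ 60
  Pike: +35 → 75 ≥ 70
Round 3 — Orwell, Pike become insolvent.
  Larch: +90 → 150 ≥ 120
Round 4 — Larch becomes insolvent.
No further insolvencies.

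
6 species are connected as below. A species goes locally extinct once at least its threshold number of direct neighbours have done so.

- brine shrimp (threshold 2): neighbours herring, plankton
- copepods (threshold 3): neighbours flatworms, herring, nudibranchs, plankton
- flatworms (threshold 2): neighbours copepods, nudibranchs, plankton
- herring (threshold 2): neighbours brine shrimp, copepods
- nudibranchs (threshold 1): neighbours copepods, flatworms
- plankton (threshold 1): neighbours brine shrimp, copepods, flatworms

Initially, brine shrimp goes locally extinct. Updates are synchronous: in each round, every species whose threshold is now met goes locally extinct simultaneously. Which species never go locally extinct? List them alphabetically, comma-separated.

copepods, flatworms, herring, nudibranchs

Round 1 — brine shrimp goes locally extinct (initial).
Round 2 — checking thresholds:
  herring: 1 of 2 neighbours < 2, not yet.
  plankton: 1 of 3 neighbours ≥ 1, goes locally extinct.
Round 3 — no new extinctions; cascade stops.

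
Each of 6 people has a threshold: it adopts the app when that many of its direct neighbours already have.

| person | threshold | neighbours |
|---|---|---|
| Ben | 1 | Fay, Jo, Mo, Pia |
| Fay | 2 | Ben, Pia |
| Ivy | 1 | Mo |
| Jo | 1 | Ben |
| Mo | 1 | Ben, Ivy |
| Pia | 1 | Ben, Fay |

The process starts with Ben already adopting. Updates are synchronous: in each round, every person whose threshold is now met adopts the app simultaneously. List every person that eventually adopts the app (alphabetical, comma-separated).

Ben, Fay, Ivy, Jo, Mo, Pia

Round 1 — Ben adopts the app (initial).
Round 2 — checking thresholds:
  Fay: 1 of 2 neighbours < 2, holds.
  Jo: 1 of 1 neighbours ≥ 1, adopts the app.
  Mo: 1 of 2 neighbours ≥ 1, adopts the app.
  Pia: 1 of 2 neighbours ≥ 1, adopts the app.
Round 3 — checking thresholds:
  Fay: 2 of 2 neighbours ≥ 2, adopts the app.
  Ivy: 1 of 1 neighbours ≥ 1, adopts the app.
Round 4 — no new adoptions; cascade stops.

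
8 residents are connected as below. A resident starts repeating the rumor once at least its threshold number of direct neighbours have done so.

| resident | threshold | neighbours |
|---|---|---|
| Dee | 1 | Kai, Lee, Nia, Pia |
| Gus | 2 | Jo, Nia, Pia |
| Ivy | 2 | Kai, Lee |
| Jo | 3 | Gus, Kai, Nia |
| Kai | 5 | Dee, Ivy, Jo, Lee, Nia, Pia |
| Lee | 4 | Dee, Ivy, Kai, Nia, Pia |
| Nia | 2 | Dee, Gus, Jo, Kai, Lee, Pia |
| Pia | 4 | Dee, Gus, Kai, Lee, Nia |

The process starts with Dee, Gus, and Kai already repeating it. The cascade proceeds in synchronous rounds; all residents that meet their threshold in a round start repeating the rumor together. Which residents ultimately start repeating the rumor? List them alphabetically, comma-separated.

Dee, Gus, Ivy, Jo, Kai, Lee, Nia, Pia

Round 1 — Dee, Gus, Kai start repeating the rumor (initial).
Round 2 — checking thresholds:
  Ivy: 1 of 2 neighbours < 2, below threshold.
  Jo: 2 of 3 neighbours < 3, below threshold.
  Lee: 2 of 5 neighbours < 4, below threshold.
  Nia: 3 of 6 neighbours ≥ 2, starts repeating the rumor.
  Pia: 3 of 5 neighbours < 4, below threshold.
Round 3 — checking thresholds:
  Ivy: 1 of 2 neighbours < 2, below threshold.
  Jo: 3 of 3 neighbours ≥ 3, starts repeating the rumor.
  Lee: 3 of 5 neighbours < 4, below threshold.
  Pia: 4 of 5 neighbours ≥ 4, starts repeating the rumor.
Round 4 — checking thresholds:
  Ivy: 1 of 2 neighbours < 2, below threshold.
  Lee: 4 of 5 neighbours ≥ 4, starts repeating the rumor.
Round 5 — checking thresholds:
  Ivy: 2 of 2 neighbours ≥ 2, starts repeating the rumor.
Round 6 — no new spreads; cascade stops.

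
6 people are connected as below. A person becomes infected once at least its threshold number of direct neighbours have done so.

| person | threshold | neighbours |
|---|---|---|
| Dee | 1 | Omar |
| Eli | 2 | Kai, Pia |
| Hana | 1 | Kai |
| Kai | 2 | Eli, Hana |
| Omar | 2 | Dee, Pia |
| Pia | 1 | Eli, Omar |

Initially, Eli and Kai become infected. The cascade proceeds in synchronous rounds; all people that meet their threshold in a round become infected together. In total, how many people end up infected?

Round 1 — Eli, Kai become infected (initial).
Round 2 — checking thresholds:
  Hana: 1 of 1 neighbours ≥ 1, becomes infected.
  Pia: 1 of 2 neighbours ≥ 1, becomes infected.
Round 3 — no new infections; cascade stops.

4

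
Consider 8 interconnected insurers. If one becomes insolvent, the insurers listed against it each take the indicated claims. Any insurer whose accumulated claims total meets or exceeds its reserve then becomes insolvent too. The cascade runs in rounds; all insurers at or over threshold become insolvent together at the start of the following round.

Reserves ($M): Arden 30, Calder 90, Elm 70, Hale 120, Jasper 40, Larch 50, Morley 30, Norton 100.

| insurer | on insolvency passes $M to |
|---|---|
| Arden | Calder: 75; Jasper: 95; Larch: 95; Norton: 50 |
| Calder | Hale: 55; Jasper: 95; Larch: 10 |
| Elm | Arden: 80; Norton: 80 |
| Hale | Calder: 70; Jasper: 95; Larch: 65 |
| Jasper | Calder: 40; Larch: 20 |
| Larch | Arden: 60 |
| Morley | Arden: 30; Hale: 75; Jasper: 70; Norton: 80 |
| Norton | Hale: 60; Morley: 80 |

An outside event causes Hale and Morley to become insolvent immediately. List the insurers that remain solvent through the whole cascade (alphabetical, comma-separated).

Round 1 — Hale, Morley become insolvent (initial).
  Arden: +30 → 30 ≥ 30
  Calder: +70 → 70 < 90
  Jasper: +95+70 → 165 ≥ 40
  Larch: +65 → 65 ≥ 50
  Norton: +80 → 80 < 100
Round 2 — Arden, Jasper, Larch become insolvent.
  Calder: +75+40 → 185 ≥ 90
  Norton: +50 → 130 ≥ 100
Round 3 — Calder, Norton become insolvent.
No further insolvencies.

Elm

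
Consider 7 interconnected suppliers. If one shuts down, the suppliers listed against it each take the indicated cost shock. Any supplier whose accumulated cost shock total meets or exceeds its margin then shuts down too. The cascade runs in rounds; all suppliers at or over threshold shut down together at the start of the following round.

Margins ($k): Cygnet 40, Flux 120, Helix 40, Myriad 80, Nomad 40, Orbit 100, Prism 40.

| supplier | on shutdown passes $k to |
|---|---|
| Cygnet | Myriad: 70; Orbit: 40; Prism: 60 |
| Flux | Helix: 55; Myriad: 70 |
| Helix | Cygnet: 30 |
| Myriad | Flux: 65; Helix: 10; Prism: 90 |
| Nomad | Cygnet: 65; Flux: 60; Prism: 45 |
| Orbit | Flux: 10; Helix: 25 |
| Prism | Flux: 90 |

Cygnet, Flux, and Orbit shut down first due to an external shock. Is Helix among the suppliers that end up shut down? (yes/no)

Round 1 — Cygnet, Flux, Orbit shut down (initial).
  Helix: +55+25 → 80 ≥ 40
  Myriad: +70+70 → 140 ≥ 80
  Prism: +60 → 60 ≥ 40
Round 2 — Helix, Myriad, Prism shut down.
No further shutdowns.

yes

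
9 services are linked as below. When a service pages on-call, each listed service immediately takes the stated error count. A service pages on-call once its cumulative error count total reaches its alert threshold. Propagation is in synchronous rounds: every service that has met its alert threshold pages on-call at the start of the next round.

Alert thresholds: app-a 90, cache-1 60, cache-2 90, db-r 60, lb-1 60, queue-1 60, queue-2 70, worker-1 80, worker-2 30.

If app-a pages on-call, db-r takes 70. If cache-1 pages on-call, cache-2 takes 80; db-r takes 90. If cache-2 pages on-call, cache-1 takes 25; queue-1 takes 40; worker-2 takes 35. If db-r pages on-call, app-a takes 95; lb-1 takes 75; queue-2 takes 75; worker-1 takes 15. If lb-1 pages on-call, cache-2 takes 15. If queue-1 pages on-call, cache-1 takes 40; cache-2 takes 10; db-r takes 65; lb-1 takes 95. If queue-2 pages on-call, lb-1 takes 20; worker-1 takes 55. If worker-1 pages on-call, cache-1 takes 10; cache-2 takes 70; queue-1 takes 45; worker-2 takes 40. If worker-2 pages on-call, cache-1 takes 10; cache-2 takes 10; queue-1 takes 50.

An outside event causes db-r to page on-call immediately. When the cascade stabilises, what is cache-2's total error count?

Round 1 — db-r pages on-call (initial).
  app-a: +95 → 95 ≥ 90
  lb-1: +75 → 75 ≥ 60
  queue-2: +75 → 75 ≥ 70
  worker-1: +15 → 15 < 80
Round 2 — app-a, lb-1, queue-2 page on-call.
  cache-2: +15 → 15 < 90
  worker-1: +55 → 70 < 80
No further pages.

15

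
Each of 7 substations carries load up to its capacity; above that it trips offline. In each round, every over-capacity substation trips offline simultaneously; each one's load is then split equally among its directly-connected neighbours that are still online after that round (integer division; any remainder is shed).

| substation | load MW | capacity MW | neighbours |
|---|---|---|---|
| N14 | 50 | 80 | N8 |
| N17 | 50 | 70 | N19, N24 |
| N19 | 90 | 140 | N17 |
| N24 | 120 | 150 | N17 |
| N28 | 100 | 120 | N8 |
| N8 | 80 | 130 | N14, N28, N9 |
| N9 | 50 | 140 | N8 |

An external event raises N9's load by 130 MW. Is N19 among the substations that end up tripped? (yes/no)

Round 1 — N9 at 180 > 140. N9 trips offline.
  N9 sheds 180 MW to N8: 180 each.
    N8: 80+180 = 260 > 130
Round 2 — N8 trips offline.
  N8 sheds 260 MW to N14, N28: 130 each.
    N14: 50+130 = 180 > 80
    N28: 100+130 = 230 > 120
Round 3 — N14, N28 trip offline.
  N14 sheds 180 MW: no online neighbours, lost.
  N28 sheds 230 MW: no online neighbours, lost.
No further trips.

no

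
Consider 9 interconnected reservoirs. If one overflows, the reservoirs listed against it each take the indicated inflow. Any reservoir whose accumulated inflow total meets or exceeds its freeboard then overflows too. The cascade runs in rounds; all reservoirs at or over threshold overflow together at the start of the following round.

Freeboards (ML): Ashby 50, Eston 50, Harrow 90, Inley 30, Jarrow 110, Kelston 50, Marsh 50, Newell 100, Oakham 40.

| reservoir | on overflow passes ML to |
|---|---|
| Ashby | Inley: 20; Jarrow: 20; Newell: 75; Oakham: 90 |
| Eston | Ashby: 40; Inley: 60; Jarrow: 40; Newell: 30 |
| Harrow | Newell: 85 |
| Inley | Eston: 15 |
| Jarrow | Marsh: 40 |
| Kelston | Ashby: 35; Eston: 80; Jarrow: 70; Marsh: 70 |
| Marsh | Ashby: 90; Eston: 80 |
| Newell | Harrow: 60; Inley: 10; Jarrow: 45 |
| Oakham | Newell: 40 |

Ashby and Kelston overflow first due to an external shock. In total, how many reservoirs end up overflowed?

Round 1 — Ashby, Kelston overflow (initial).
  Eston: +80 → 80 ≥ 50
  Inley: +20 → 20 < 30
  Jarrow: +20+70 → 90 < 110
  Marsh: +70 → 70 ≥ 50
  Newell: +75 → 75 < 100
  Oakham: +90 → 90 ≥ 40
Round 2 — Eston, Marsh, Oakham overflow.
  Inley: +60 → 80 ≥ 30
  Jarrow: +40 → 130 ≥ 110
  Newell: +30+40 → 145 ≥ 100
Round 3 — Inley, Jarrow, Newell overflow.
  Harrow: +60 → 60 < 90
No further overflows.

8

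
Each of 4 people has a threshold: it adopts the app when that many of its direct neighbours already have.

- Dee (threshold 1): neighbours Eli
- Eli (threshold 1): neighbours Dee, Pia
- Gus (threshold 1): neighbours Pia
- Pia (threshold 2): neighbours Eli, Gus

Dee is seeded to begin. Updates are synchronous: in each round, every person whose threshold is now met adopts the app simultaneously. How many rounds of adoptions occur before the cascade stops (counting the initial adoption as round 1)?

2

Round 1 — Dee adopts the app (initial).
Round 2 — checking thresholds:
  Eli: 1 of 2 neighbours ≥ 1, adopts the app.
Round 3 — no new adoptions; cascade stops.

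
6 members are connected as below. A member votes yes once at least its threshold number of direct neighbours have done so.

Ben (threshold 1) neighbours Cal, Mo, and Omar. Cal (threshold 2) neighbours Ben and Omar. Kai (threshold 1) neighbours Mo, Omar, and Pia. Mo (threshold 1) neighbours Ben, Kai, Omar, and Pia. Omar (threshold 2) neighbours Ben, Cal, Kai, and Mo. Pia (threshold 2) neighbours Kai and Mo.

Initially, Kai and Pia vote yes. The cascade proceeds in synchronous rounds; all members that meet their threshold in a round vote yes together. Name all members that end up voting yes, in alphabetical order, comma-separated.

Round 1 — Kai, Pia vote yes (initial).
Round 2 — checking thresholds:
  Mo: 2 of 4 neighbours ≥ 1, votes yes.
  Omar: 1 of 4 neighbours < 2, below threshold.
Round 3 — checking thresholds:
  Ben: 1 of 3 neighbours ≥ 1, votes yes.
  Omar: 2 of 4 neighbours ≥ 2, votes yes.
Round 4 — checking thresholds:
  Cal: 2 of 2 neighbours ≥ 2, votes yes.
Round 5 — no new yes votes; cascade stops.

Ben, Cal, Kai, Mo, Omar, Pia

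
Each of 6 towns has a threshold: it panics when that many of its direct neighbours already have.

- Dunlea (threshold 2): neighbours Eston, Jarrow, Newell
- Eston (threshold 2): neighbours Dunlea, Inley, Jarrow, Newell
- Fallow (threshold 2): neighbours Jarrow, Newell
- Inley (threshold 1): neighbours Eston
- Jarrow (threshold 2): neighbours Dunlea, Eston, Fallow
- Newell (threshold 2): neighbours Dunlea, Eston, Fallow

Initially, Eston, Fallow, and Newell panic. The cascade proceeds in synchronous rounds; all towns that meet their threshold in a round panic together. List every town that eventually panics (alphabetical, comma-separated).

Dunlea, Eston, Fallow, Inley, Jarrow, Newell

Round 1 — Eston, Fallow, Newell panic (initial).
Round 2 — checking thresholds:
  Dunlea: 2 of 3 neighbours ≥ 2, panics.
  Inley: 1 of 1 neighbours ≥ 1, panics.
  Jarrow: 2 of 3 neighbours ≥ 2, panics.
Round 3 — no new panics; cascade stops.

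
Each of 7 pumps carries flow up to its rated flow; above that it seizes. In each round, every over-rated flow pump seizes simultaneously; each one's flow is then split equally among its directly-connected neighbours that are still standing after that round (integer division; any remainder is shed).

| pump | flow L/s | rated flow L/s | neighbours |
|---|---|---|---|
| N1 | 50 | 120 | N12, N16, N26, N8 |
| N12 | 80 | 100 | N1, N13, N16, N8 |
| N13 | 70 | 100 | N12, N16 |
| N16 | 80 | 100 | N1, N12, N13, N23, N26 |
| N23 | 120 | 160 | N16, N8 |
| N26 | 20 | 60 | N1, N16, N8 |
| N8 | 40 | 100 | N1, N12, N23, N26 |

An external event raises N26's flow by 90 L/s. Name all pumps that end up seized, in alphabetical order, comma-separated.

Round 1 — N26 at 110 > 60. N26 seizes.
  N26 sheds 110 L/s to N1, N16, N8: 36 each (2 lost).
    N1: 50+36 = 86 ≤ 120
    N16: 80+36 = 116 > 100
    N8: 40+36 = 76 ≤ 100
Round 2 — N16 seizes.
  N16 sheds 116 L/s to N1, N12, N13, N23: 29 each.
    N1: 86+29 = 115 ≤ 120
    N12: 80+29 = 109 > 100
    N13: 70+29 = 99 ≤ 100
    N23: 120+29 = 149 ≤ 160
Round 3 — N12 seizes.
  N12 sheds 109 L/s to N1, N13, N8: 36 each (1 lost).
    N1: 115+36 = 151 > 120
    N13: 99+36 = 135 > 100
    N8: 76+36 = 112 > 100
Round 4 — N1, N13, N8 seize.
  N1 sheds 151 L/s: no online neighbours, lost.
  N13 sheds 135 L/s: no online neighbours, lost.
  N8 sheds 112 L/s to N23: 112 each.
    N23: 149+112 = 261 > 160
Round 5 — N23 seizes.
  N23 sheds 261 L/s: no online neighbours, lost.
No further seizures.

N1, N12, N13, N16, N23, N26, N8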